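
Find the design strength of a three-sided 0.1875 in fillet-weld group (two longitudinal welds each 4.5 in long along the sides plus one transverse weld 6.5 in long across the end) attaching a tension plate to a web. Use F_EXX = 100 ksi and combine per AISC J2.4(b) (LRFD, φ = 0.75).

t_e = 0.707 × 0.1875 = 0.1326 in.
R_nwl = 0.6 × 100 × 0.1326 × 9 = 71.58 kip (longitudinal, 2 welds).
R_nwt = 0.6 × 100 × 0.1326 × 6.5 = 51.7 kip (transverse, base value).
(i) R_nwl + R_nwt = 123.3 kip; (ii) 0.85 R_nwl + 1.5 R_nwt = 138.4 kip.
R_n = max = 138.4 kip [governs: (ii)]; φR_n = 103.8 kip.

φR_n ≈ 104 kip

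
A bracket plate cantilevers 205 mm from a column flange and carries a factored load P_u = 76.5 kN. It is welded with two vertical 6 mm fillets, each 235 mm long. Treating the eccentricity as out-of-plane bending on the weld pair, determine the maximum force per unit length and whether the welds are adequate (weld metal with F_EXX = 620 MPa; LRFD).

f_max ≈ 867 N/mm; adequate

L_w = 2 × 235 = 470 mm; section modulus (unit throat) S = 2 × L²/6 = 18410 mm².
Direct shear f_v = P/L_w = 76.5×10³/470 = 162.8 N/mm.
Moment M = P × e = 76.5×10³ × 205 = 15682000 N·mm; bending f_b = M/S = 851.9 N/mm.
f_max = √(f_v² + f_b²) = √(162.8² + 851.9²) = 867.3 N/mm.
φr_n = 0.75 × 0.6 × 620 × (0.707 × 6) = 1184 N/mm → adequate.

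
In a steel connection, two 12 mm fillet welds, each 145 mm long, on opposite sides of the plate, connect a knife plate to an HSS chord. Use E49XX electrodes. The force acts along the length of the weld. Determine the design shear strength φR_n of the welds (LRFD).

E49XX → F_EXX = 490 MPa.
Effective throat t_e = 0.707 × 12 = 8.484 mm.
Total length L = 290 mm; A_we = 8.484 × 290 = 2460 mm².
F_nw = 0.6 F_EXX = 0.6 × 490 = 294 MPa.
φR_n = 0.75 × 294 × 2460 × 10⁻³ = 542.5 kN.

φR_n ≈ 543 kN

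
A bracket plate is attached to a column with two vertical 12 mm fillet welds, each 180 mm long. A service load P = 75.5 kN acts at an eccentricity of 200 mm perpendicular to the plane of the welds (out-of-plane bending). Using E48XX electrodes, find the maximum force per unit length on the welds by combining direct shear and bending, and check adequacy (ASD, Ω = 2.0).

f_max ≈ 1410 N/mm; NOT adequate

E48XX → F_EXX = 480 MPa.
L_w = 2 × 180 = 360 mm; section modulus (unit throat) S = 2 × L²/6 = 10800 mm².
Direct shear f_v = P/L_w = 75.5×10³/360 = 209.7 N/mm.
Moment M = P × e = 75.5×10³ × 200 = 15100000 N·mm; bending f_b = M/S = 1398 N/mm.
f_max = √(f_v² + f_b²) = √(209.7² + 1398²) = 1414 N/mm.
r_n/Ω = (1/2.0) × 0.6 × 480 × (0.707 × 12) = 1222 N/mm → NOT adequate.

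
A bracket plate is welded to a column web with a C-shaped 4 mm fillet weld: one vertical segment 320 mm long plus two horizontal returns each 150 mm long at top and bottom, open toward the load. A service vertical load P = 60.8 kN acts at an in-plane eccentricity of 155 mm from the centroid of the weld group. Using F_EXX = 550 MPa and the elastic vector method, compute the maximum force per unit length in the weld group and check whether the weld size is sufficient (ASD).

Total weld length L_w = 620 mm. Treat welds as unit-width lines.
Centroid: x̄ = 2×150×75 / 620 = 36.29 mm from the vertical weld.
Polar moment about centroid: J = I_x + I_y = [320³/12 + 2×150×160²] + [320×36.29² + 2(150³/12 + 150×38.71²)] = 11840000 mm³.
Direct shear f_v = P/L_w = 60.8×10³ / 620 = 98.06 N/mm (vertical).
Torsion M = P·e = 60.8×10³ × 155 = 9424000 N·mm.
Critical point at (x, y) = (113.7, 160) from centroid. f_tx = M·y/J = 127.3 N/mm; f_ty = M·x/J = 90.48 N/mm.
Resultant f_max = √[f_tx² + (f_v + f_ty)²] = √[127.3² + (98.06 + 90.48)²] = 227.5 N/mm.
Capacity per unit length: r_n/Ω = (1/2.0) × 0.6 × 550 × (0.707 × 4) = 466.6 N/mm.
227.5 ≤ 466.6 → adequate.

f_max ≈ 227 N/mm; adequate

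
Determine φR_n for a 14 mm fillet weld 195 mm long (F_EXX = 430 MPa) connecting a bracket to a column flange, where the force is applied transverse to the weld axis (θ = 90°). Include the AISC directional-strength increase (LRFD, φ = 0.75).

φR_n ≈ 560 kN

t_e = 0.707 × 14 = 9.898 mm; A_we = 9.898 × 195 = 1930 mm².
Directional factor: 1.0 + 0.5 sin^1.5(90°) = 1.5.
F_nw = 0.6 × 430 × 1.5 = 387 MPa.
φR_n = 0.75 × 387 × 1930 × 10⁻³ = 560.2 kN.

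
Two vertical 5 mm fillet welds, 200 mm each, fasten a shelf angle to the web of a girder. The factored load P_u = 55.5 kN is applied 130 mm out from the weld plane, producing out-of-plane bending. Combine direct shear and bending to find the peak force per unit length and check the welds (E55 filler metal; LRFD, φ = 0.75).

f_max ≈ 559 N/mm; adequate

E55XX → F_EXX = 550 MPa.
L_w = 2 × 200 = 400 mm; section modulus (unit throat) S = 2 × L²/6 = 13330 mm².
Direct shear f_v = P/L_w = 55.5×10³/400 = 138.8 N/mm.
Moment M = P × e = 55.5×10³ × 130 = 7215000 N·mm; bending f_b = M/S = 541.1 N/mm.
f_max = √(f_v² + f_b²) = √(138.8² + 541.1²) = 558.6 N/mm.
φr_n = 0.75 × 0.6 × 550 × (0.707 × 5) = 874.9 N/mm → adequate.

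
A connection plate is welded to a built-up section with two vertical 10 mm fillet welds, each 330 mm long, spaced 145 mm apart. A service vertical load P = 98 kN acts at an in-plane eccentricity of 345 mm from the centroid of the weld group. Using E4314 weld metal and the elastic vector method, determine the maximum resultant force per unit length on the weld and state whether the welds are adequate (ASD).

f_max ≈ 717 N/mm; adequate

E43XX → F_EXX = 430 MPa.
Total weld length L_w = 660 mm. Treat welds as unit-width lines.
Polar moment about centroid: J = 2[d³/12 + d(b/2)²] = 2[330³/12 + 330×72.5²] = 9459000 mm³.
Direct shear f_v = P/L_w = 98×10³ / 660 = 148.5 N/mm (vertical).
Torsion M = P·e = 98×10³ × 345 = 33810000 N·mm.
Critical point at (x, y) = (72.5, 165) from centroid. f_tx = M·y/J = 589.8 N/mm; f_ty = M·x/J = 259.2 N/mm.
Resultant f_max = √[f_tx² + (f_v + f_ty)²] = √[589.8² + (148.5 + 259.2)²] = 717 N/mm.
Capacity per unit length: r_n/Ω = (1/2.0) × 0.6 × 430 × (0.707 × 10) = 912 N/mm.
717 ≤ 912 → adequate.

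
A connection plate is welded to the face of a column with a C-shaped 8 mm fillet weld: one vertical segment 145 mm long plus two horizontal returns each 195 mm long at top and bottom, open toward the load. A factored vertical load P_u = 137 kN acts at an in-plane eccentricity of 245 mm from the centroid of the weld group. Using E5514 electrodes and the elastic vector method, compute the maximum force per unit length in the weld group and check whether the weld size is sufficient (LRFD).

f_max ≈ 1290 N/mm; adequate

E55XX → F_EXX = 550 MPa.
Total weld length L_w = 535 mm. Treat welds as unit-width lines.
Centroid: x̄ = 2×195×97.5 / 535 = 71.07 mm from the vertical weld.
Polar moment about centroid: J = I_x + I_y = [145³/12 + 2×195×72.5²] + [145×71.07² + 2(195³/12 + 195×26.43²)] = 4545000 mm³.
Direct shear f_v = P/L_w = 137×10³ / 535 = 256.1 N/mm (vertical).
Torsion M = P·e = 137×10³ × 245 = 33565000 N·mm.
Critical point at (x, y) = (123.9, 72.5) from centroid. f_tx = M·y/J = 535.5 N/mm; f_ty = M·x/J = 915.3 N/mm.
Resultant f_max = √[f_tx² + (f_v + f_ty)²] = √[535.5² + (256.1 + 915.3)²] = 1288 N/mm.
Capacity per unit length: φr_n = 0.75 × 0.6 × 550 × (0.707 × 8) = 1400 N/mm.
1288 ≤ 1400 → adequate.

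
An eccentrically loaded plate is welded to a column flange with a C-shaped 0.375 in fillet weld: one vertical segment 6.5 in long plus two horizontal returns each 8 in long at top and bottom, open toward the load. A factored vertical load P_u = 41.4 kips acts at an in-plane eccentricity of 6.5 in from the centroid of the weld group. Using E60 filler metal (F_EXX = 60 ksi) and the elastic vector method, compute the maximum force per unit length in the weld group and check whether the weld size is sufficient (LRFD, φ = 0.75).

Total weld length L_w = 22.5 in. Treat welds as unit-width lines.
Centroid: x̄ = 2×8×4 / 22.5 = 2.844 in from the vertical weld.
Polar moment about centroid: J = I_x + I_y = [6.5³/12 + 2×8×3.25²] + [6.5×2.844² + 2(8³/12 + 8×1.156²)] = 351.2 in³.
Direct shear f_v = P/L_w = 41.4 / 22.5 = 1.84 kip/in (vertical).
Torsion M = P·e = 41.4 × 6.5 = 269.1 kip·in.
Critical point at (x, y) = (5.156, 3.25) from centroid. f_tx = M·y/J = 2.49 kip/in; f_ty = M·x/J = 3.951 kip/in.
Resultant f_max = √[f_tx² + (f_v + f_ty)²] = √[2.49² + (1.84 + 3.951)²] = 6.303 kip/in.
Capacity per unit length: φr_n = 0.75 × 0.6 × 60 × (0.707 × 0.375) = 7.158 kip/in.
6.303 ≤ 7.158 → adequate.

f_max ≈ 6.3 kip/in; adequate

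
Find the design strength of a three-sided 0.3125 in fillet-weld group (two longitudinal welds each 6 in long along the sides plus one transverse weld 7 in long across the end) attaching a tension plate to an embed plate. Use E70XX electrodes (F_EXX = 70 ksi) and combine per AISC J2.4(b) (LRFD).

t_e = 0.707 × 0.3125 = 0.2209 in.
R_nwl = 0.6 × 70 × 0.2209 × 12 = 111.4 kips (longitudinal, 2 welds).
R_nwt = 0.6 × 70 × 0.2209 × 7 = 64.96 kips (transverse, base value).
(i) R_nwl + R_nwt = 176.3 kips; (ii) 0.85 R_nwl + 1.5 R_nwt = 192.1 kips.
R_n = max = 192.1 kips [governs: (ii)]; φR_n = 144.1 kips.

φR_n ≈ 144 kips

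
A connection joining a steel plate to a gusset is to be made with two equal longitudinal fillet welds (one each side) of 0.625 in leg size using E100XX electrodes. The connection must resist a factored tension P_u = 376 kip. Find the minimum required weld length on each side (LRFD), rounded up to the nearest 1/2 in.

E100XX → F_EXX = 100 ksi.
Throat t_e = 0.707 × 0.625 = 0.4419 in.
φr_n = 0.75 × 0.6 × 100 × 0.4419 = 19.88 kip/in.
L_req = P_u / φr_n = 376 / 19.88 = 18.91 in total.
Per side: 18.91 / 2 = 9.455 in.
Round up → use L = 9.5 in on each side.

L = 9.5 in on each side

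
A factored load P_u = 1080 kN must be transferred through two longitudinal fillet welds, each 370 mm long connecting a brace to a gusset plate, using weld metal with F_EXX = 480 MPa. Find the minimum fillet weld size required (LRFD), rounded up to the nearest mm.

w = 10 mm

Total weld length L = 740 mm.
Required throat t_e = P_u / (φ × 0.6 F_EXX × L) = 1080 / (0.75 × 0.6 × 480 × 740 × 10⁻³) = 6.757 mm.
Required leg w = t_e / 0.707 = 9.557 mm → use 10 mm.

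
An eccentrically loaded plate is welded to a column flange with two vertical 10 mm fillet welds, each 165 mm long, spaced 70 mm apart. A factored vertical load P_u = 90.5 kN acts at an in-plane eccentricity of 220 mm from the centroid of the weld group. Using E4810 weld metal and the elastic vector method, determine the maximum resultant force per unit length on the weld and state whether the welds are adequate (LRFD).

E48XX → F_EXX = 480 MPa.
Total weld length L_w = 330 mm. Treat welds as unit-width lines.
Polar moment about centroid: J = 2[d³/12 + d(b/2)²] = 2[165³/12 + 165×35²] = 1153000 mm³.
Direct shear f_v = P/L_w = 90.5×10³ / 330 = 274.2 N/mm (vertical).
Torsion M = P·e = 90.5×10³ × 220 = 19910000 N·mm.
Critical point at (x, y) = (35, 82.5) from centroid. f_tx = M·y/J = 1425 N/mm; f_ty = M·x/J = 604.4 N/mm.
Resultant f_max = √[f_tx² + (f_v + f_ty)²] = √[1425² + (274.2 + 604.4)²] = 1674 N/mm.
Capacity per unit length: φr_n = 0.75 × 0.6 × 480 × (0.707 × 10) = 1527 N/mm.
1674 > 1527 → NOT adequate.

f_max ≈ 1670 N/mm; NOT adequate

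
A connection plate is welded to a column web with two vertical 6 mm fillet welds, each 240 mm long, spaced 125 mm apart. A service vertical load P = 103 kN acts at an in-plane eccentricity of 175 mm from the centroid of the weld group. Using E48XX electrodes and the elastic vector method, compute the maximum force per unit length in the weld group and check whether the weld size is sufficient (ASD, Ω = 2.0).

E48XX → F_EXX = 480 MPa.
Total weld length L_w = 480 mm. Treat welds as unit-width lines.
Polar moment about centroid: J = 2[d³/12 + d(b/2)²] = 2[240³/12 + 240×62.5²] = 4179000 mm³.
Direct shear f_v = P/L_w = 103×10³ / 480 = 214.6 N/mm (vertical).
Torsion M = P·e = 103×10³ × 175 = 18025000 N·mm.
Critical point at (x, y) = (62.5, 120) from centroid. f_tx = M·y/J = 517.6 N/mm; f_ty = M·x/J = 269.6 N/mm.
Resultant f_max = √[f_tx² + (f_v + f_ty)²] = √[517.6² + (214.6 + 269.6)²] = 708.7 N/mm.
Capacity per unit length: r_n/Ω = (1/2.0) × 0.6 × 480 × (0.707 × 6) = 610.8 N/mm.
708.7 > 610.8 → NOT adequate.

f_max ≈ 709 N/mm; NOT adequate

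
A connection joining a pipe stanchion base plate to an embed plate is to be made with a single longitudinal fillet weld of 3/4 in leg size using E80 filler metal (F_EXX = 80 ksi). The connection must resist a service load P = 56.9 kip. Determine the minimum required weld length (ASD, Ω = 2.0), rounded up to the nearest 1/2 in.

L = 4.5 in

Throat t_e = 0.707 × 0.75 = 0.5302 in.
r_n/Ω = (0.6 × 80 × 0.5302) / 2.0 = 12.73 kip/in.
L_req = P / (r_n/Ω) = 56.9 / 12.73 = 4.471 in total.
Round up → use L = 4.5 in.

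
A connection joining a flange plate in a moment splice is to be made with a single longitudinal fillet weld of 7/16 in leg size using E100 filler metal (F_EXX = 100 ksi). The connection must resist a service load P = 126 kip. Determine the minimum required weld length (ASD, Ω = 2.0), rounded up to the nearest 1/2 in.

L = 14 in

Throat t_e = 0.707 × 0.4375 = 0.3093 in.
r_n/Ω = (0.6 × 100 × 0.3093) / 2.0 = 9.279 kip/in.
L_req = P / (r_n/Ω) = 126 / 9.279 = 13.58 in total.
Round up → use L = 14 in.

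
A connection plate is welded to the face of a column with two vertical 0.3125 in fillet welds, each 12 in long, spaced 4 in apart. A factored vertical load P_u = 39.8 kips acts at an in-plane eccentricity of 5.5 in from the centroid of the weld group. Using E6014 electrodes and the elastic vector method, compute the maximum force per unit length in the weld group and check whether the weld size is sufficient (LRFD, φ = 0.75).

E60XX → F_EXX = 60 ksi.
Total weld length L_w = 24 in. Treat welds as unit-width lines.
Polar moment about centroid: J = 2[d³/12 + d(b/2)²] = 2[12³/12 + 12×2²] = 384 in³.
Direct shear f_v = P/L_w = 39.8 / 24 = 1.658 kip/in (vertical).
Torsion M = P·e = 39.8 × 5.5 = 218.9 kip·in.
Critical point at (x, y) = (2, 6) from centroid. f_tx = M·y/J = 3.42 kip/in; f_ty = M·x/J = 1.14 kip/in.
Resultant f_max = √[f_tx² + (f_v + f_ty)²] = √[3.42² + (1.658 + 1.14)²] = 4.419 kip/in.
Capacity per unit length: φr_n = 0.75 × 0.6 × 60 × (0.707 × 0.3125) = 5.965 kip/in.
4.419 ≤ 5.965 → adequate.

f_max ≈ 4.42 kip/in; adequate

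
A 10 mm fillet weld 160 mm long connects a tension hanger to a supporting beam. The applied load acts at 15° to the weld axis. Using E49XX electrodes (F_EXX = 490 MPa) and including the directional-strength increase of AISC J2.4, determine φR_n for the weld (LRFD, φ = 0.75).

φR_n ≈ 266 kN

t_e = 0.707 × 10 = 7.07 mm; A_we = 7.07 × 160 = 1131 mm².
Directional factor: 1.0 + 0.5 sin^1.5(15°) = 1.066.
F_nw = 0.6 × 490 × 1.066 = 313.4 MPa.
φR_n = 0.75 × 313.4 × 1131 × 10⁻³ = 265.9 kN.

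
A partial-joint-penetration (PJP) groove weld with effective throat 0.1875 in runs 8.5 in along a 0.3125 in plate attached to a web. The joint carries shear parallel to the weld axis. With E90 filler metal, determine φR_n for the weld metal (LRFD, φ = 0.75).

φR_n ≈ 64.5 kips

E90XX → F_EXX = 90 ksi.
Effective throat (given) t_e = 0.1875 in.
A_we = 0.1875 × 8.5 = 1.594 in².
F_nw = 0.6 F_EXX = 54 ksi.
φR_n = 0.75 × 54 × 1.594 = 64.55 kips.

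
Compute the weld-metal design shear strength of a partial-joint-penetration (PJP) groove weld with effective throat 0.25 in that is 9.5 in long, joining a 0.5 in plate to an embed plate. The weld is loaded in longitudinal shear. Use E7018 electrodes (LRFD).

E70XX → F_EXX = 70 ksi.
Effective throat (given) t_e = 0.25 in.
A_we = 0.25 × 9.5 = 2.375 in².
F_nw = 0.6 F_EXX = 42 ksi.
φR_n = 0.75 × 42 × 2.375 = 74.81 kips.

φR_n ≈ 74.8 kips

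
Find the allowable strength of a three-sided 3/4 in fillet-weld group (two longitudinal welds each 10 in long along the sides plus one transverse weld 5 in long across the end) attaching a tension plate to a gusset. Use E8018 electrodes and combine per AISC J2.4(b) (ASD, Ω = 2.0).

E80XX → F_EXX = 80 ksi.
t_e = 0.707 × 0.75 = 0.5302 in.
R_nwl = 0.6 × 80 × 0.5302 × 20 = 509 kip (longitudinal, 2 welds).
R_nwt = 0.6 × 80 × 0.5302 × 5 = 127.3 kip (transverse, base value).
(i) R_nwl + R_nwt = 636.3 kip; (ii) 0.85 R_nwl + 1.5 R_nwt = 623.6 kip.
R_n = max = 636.3 kip [governs: (i)]; R_n/Ω = 318.1 kip.

R_n/Ω ≈ 318 kip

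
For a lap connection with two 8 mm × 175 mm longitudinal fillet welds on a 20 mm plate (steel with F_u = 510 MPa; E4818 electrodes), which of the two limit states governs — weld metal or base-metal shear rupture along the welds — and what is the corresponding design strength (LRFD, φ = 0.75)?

φR_n ≈ 428 kN (weld metal governs)

E48XX → F_EXX = 480 MPa.
t_e = 0.707 × 8 = 5.656 mm; L = 350 mm.
Weld metal: φR_n = 0.75 × 0.6 × 480 × 5.656 × 350 × 10⁻³ = 427.6 kN.
Base metal (shear rupture): φR_n = 0.75 × 0.6 × 510 × 20 × 350 × 10⁻³ = 1606 kN.
Governing: weld metal.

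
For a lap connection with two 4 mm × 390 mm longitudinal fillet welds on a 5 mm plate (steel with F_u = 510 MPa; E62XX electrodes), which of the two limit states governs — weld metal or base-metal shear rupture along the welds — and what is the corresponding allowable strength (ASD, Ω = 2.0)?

E62XX → F_EXX = 620 MPa.
t_e = 0.707 × 4 = 2.828 mm; L = 780 mm.
Weld metal: R_n/Ω = (1/2.0) × 0.6 × 620 × 2.828 × 780 × 10⁻³ = 410.3 kN.
Base metal (shear rupture): R_n/Ω = (1/2.0) × 0.6 × 510 × 5 × 780 × 10⁻³ = 596.7 kN.
Governing: weld metal.

R_n/Ω ≈ 410 kN (weld metal governs)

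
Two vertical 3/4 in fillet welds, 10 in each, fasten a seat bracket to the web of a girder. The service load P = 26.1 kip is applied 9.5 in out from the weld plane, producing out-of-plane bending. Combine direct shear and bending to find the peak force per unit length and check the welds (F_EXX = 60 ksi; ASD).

L_w = 2 × 10 = 20 in; section modulus (unit throat) S = 2 × L²/6 = 33.33 in².
Direct shear f_v = P/L_w = 26.1/20 = 1.305 kip/in.
Moment M = P × e = 26.1 × 9.5 = 247.95 kip·in; bending f_b = M/S = 7.439 kip/in.
f_max = √(f_v² + f_b²) = √(1.305² + 7.439²) = 7.552 kip/in.
r_n/Ω = (1/2.0) × 0.6 × 60 × (0.707 × 0.75) = 9.544 kip/in → adequate.

f_max ≈ 7.55 kip/in; adequate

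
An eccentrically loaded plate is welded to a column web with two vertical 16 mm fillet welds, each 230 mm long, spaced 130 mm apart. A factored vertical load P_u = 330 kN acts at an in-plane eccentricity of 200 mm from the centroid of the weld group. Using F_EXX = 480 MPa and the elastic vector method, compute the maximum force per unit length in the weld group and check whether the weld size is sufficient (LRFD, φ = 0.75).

f_max ≈ 2620 N/mm; NOT adequate

Total weld length L_w = 460 mm. Treat welds as unit-width lines.
Polar moment about centroid: J = 2[d³/12 + d(b/2)²] = 2[230³/12 + 230×65²] = 3971000 mm³.
Direct shear f_v = P/L_w = 330×10³ / 460 = 717.4 N/mm (vertical).
Torsion M = P·e = 330×10³ × 200 = 66000000 N·mm.
Critical point at (x, y) = (65, 115) from centroid. f_tx = M·y/J = 1911 N/mm; f_ty = M·x/J = 1080 N/mm.
Resultant f_max = √[f_tx² + (f_v + f_ty)²] = √[1911² + (717.4 + 1080)²] = 2624 N/mm.
Capacity per unit length: φr_n = 0.75 × 0.6 × 480 × (0.707 × 16) = 2443 N/mm.
2624 > 2443 → NOT adequate.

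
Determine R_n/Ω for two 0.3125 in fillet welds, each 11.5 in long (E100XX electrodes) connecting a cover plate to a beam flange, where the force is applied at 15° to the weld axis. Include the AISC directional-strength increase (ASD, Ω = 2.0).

E100XX → F_EXX = 100 ksi.
t_e = 0.707 × 0.3125 = 0.2209 in; A_we = 0.2209 × 23 = 5.082 in².
Directional factor: 1.0 + 0.5 sin^1.5(15°) = 1.066.
F_nw = 0.6 × 100 × 1.066 = 63.95 ksi.
R_n/Ω = (63.95 × 5.082) / 2.0 = 162.5 kip.

R_n/Ω ≈ 162 kip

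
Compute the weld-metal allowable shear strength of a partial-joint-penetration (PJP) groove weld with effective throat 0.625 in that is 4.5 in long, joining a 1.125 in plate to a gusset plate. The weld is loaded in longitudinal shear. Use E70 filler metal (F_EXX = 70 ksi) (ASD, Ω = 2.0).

Effective throat (given) t_e = 0.625 in.
A_we = 0.625 × 4.5 = 2.812 in².
F_nw = 0.6 F_EXX = 42 ksi.
R_n/Ω = (42 × 2.812) / 2.0 = 59.06 kip.

R_n/Ω ≈ 59.1 kip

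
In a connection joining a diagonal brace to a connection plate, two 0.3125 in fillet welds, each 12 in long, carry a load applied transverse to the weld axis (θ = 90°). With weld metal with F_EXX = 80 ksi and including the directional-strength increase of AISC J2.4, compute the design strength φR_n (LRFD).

φR_n ≈ 286 kip

t_e = 0.707 × 0.3125 = 0.2209 in; A_we = 0.2209 × 24 = 5.302 in².
Directional factor: 1.0 + 0.5 sin^1.5(90°) = 1.5.
F_nw = 0.6 × 80 × 1.5 = 72 ksi.
φR_n = 0.75 × 72 × 5.302 = 286.3 kip.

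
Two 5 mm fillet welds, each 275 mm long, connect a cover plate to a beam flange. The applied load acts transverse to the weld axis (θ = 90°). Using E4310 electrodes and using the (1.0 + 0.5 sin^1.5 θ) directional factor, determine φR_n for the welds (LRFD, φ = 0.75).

E43XX → F_EXX = 430 MPa.
t_e = 0.707 × 5 = 3.535 mm; A_we = 3.535 × 550 = 1944 mm².
Directional factor: 1.0 + 0.5 sin^1.5(90°) = 1.5.
F_nw = 0.6 × 430 × 1.5 = 387 MPa.
φR_n = 0.75 × 387 × 1944 × 10⁻³ = 564.3 kN.

φR_n ≈ 564 kN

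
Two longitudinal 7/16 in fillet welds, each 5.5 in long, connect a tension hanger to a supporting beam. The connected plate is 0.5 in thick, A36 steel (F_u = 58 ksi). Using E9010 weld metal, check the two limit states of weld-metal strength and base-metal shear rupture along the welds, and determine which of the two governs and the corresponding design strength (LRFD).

φR_n ≈ 138 kips (weld metal governs)

E90XX → F_EXX = 90 ksi.
t_e = 0.707 × 0.4375 = 0.3093 in; L = 11 in.
Weld metal: φR_n = 0.75 × 0.6 × 90 × 0.3093 × 11 = 137.8 kips.
Base metal (shear rupture): φR_n = 0.75 × 0.6 × 58 × 0.5 × 11 = 143.5 kips.
Governing: weld metal.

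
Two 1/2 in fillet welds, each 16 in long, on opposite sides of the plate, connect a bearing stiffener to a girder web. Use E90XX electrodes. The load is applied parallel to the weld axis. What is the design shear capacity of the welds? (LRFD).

φR_n ≈ 458 kips

E90XX → F_EXX = 90 ksi.
Effective throat t_e = 0.707 × 0.5 = 0.3535 in.
Total length L = 32 in; A_we = 0.3535 × 32 = 11.31 in².
F_nw = 0.6 F_EXX = 0.6 × 90 = 54 ksi.
φR_n = 0.75 × 54 × 11.31 = 458.1 kips.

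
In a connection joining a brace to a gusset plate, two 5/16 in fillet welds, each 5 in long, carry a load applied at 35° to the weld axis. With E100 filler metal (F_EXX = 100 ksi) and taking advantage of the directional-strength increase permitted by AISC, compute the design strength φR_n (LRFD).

t_e = 0.707 × 0.3125 = 0.2209 in; A_we = 0.2209 × 10 = 2.209 in².
Directional factor: 1.0 + 0.5 sin^1.5(35°) = 1.217.
F_nw = 0.6 × 100 × 1.217 = 73.03 ksi.
φR_n = 0.75 × 73.03 × 2.209 = 121 kips.

φR_n ≈ 121 kips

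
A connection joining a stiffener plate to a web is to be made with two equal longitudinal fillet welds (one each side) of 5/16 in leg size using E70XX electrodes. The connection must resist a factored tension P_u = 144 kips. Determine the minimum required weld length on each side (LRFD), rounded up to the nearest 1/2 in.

L = 10.5 in on each side

E70XX → F_EXX = 70 ksi.
Throat t_e = 0.707 × 0.3125 = 0.2209 in.
φr_n = 0.75 × 0.6 × 70 × 0.2209 = 6.96 kips/in.
L_req = P_u / φr_n = 144 / 6.96 = 20.69 in total.
Per side: 20.69 / 2 = 10.35 in.
Round up → use L = 10.5 in on each side.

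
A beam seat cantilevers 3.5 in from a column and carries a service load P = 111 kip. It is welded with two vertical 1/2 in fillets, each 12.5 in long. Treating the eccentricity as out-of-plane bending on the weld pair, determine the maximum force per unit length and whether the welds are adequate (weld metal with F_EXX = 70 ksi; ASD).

f_max ≈ 8.68 kip/in; NOT adequate

L_w = 2 × 12.5 = 25 in; section modulus (unit throat) S = 2 × L²/6 = 52.08 in².
Direct shear f_v = P/L_w = 111/25 = 4.44 kip/in.
Moment M = P × e = 111 × 3.5 = 388.5 kip·in; bending f_b = M/S = 7.459 kip/in.
f_max = √(f_v² + f_b²) = √(4.44² + 7.459²) = 8.681 kip/in.
r_n/Ω = (1/2.0) × 0.6 × 70 × (0.707 × 0.5) = 7.423 kip/in → NOT adequate.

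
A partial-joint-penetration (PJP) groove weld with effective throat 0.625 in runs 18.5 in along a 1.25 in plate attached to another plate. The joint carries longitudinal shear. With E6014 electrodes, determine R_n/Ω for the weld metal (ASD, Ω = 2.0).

R_n/Ω ≈ 208 kips

E60XX → F_EXX = 60 ksi.
Effective throat (given) t_e = 0.625 in.
A_we = 0.625 × 18.5 = 11.56 in².
F_nw = 0.6 F_EXX = 36 ksi.
R_n/Ω = (36 × 11.56) / 2.0 = 208.1 kips.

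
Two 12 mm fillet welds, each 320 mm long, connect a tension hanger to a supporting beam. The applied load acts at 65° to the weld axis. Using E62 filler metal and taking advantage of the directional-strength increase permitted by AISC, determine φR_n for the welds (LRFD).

E62XX → F_EXX = 620 MPa.
t_e = 0.707 × 12 = 8.484 mm; A_we = 8.484 × 640 = 5430 mm².
Directional factor: 1.0 + 0.5 sin^1.5(65°) = 1.431.
F_nw = 0.6 × 620 × 1.431 = 532.5 MPa.
φR_n = 0.75 × 532.5 × 5430 × 10⁻³ = 2168 kN.

φR_n ≈ 2170 kN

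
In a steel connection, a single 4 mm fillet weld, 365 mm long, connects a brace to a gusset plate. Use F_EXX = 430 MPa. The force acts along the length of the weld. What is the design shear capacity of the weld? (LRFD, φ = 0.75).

φR_n ≈ 200 kN

Effective throat t_e = 0.707 × 4 = 2.828 mm.
Total length L = 365 mm; A_we = 2.828 × 365 = 1032 mm².
F_nw = 0.6 F_EXX = 0.6 × 430 = 258 MPa.
φR_n = 0.75 × 258 × 1032 × 10⁻³ = 199.7 kN.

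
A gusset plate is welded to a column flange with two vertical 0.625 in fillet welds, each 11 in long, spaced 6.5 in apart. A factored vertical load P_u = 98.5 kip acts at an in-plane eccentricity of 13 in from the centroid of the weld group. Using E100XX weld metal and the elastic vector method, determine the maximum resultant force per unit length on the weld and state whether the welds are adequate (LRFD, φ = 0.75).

E100XX → F_EXX = 100 ksi.
Total weld length L_w = 22 in. Treat welds as unit-width lines.
Polar moment about centroid: J = 2[d³/12 + d(b/2)²] = 2[11³/12 + 11×3.25²] = 454.2 in³.
Direct shear f_v = P/L_w = 98.5 / 22 = 4.477 kip/in (vertical).
Torsion M = P·e = 98.5 × 13 = 1280.5 kip·in.
Critical point at (x, y) = (3.25, 5.5) from centroid. f_tx = M·y/J = 15.51 kip/in; f_ty = M·x/J = 9.162 kip/in.
Resultant f_max = √[f_tx² + (f_v + f_ty)²] = √[15.51² + (4.477 + 9.162)²] = 20.65 kip/in.
Capacity per unit length: φr_n = 0.75 × 0.6 × 100 × (0.707 × 0.625) = 19.88 kip/in.
20.65 > 19.88 → NOT adequate.

f_max ≈ 20.7 kip/in; NOT adequate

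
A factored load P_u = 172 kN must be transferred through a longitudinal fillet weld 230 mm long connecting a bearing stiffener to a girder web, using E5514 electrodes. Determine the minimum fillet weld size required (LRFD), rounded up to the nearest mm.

w = 5 mm

E55XX → F_EXX = 550 MPa.
Total weld length L = 230 mm.
Required throat t_e = P_u / (φ × 0.6 F_EXX × L) = 172 / (0.75 × 0.6 × 550 × 230 × 10⁻³) = 3.022 mm.
Required leg w = t_e / 0.707 = 4.274 mm → use 5 mm.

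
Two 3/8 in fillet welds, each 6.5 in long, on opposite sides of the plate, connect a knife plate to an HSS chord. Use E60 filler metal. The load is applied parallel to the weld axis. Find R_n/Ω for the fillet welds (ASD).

E60XX → F_EXX = 60 ksi.
Effective throat t_e = 0.707 × 0.375 = 0.2651 in.
Total length L = 13 in; A_we = 0.2651 × 13 = 3.447 in².
F_nw = 0.6 F_EXX = 0.6 × 60 = 36 ksi.
R_n = 36 × 3.447 = 124.1 kips; R_n/Ω = 124.1/2.0 = 62.04 kips.

R_n/Ω ≈ 62 kips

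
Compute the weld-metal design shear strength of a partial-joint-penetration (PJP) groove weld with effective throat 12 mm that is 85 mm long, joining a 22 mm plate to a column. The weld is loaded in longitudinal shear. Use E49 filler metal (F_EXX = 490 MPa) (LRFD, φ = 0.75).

φR_n ≈ 225 kN

Effective throat (given) t_e = 12 mm.
A_we = 12 × 85 = 1020 mm².
F_nw = 0.6 F_EXX = 294 MPa.
φR_n = 0.75 × 294 × 1020 × 10⁻³ = 224.9 kN.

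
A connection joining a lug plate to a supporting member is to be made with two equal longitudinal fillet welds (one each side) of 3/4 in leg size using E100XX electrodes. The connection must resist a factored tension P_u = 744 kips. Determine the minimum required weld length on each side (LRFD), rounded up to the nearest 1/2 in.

L = 16 in on each side

E100XX → F_EXX = 100 ksi.
Throat t_e = 0.707 × 0.75 = 0.5302 in.
φr_n = 0.75 × 0.6 × 100 × 0.5302 = 23.86 kips/in.
L_req = P_u / φr_n = 744 / 23.86 = 31.18 in total.
Per side: 31.18 / 2 = 15.59 in.
Round up → use L = 16 in on each side.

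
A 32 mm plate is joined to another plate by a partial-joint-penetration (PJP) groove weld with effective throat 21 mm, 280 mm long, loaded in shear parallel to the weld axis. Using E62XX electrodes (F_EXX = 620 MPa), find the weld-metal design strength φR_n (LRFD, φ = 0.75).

Effective throat (given) t_e = 21 mm.
A_we = 21 × 280 = 5880 mm².
F_nw = 0.6 F_EXX = 372 MPa.
φR_n = 0.75 × 372 × 5880 × 10⁻³ = 1641 kN.

φR_n ≈ 1640 kN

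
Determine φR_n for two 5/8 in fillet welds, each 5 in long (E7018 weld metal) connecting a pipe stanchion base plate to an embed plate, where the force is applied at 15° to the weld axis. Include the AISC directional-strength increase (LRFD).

E70XX → F_EXX = 70 ksi.
t_e = 0.707 × 0.625 = 0.4419 in; A_we = 0.4419 × 10 = 4.419 in².
Directional factor: 1.0 + 0.5 sin^1.5(15°) = 1.066.
F_nw = 0.6 × 70 × 1.066 = 44.77 ksi.
φR_n = 0.75 × 44.77 × 4.419 = 148.4 kip.

φR_n ≈ 148 kip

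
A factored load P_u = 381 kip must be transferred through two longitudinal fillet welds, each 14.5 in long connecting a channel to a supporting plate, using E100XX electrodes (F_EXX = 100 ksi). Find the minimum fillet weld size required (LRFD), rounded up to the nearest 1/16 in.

w = 7/16 in

Total weld length L = 29 in.
Required throat t_e = P_u / (φ × 0.6 F_EXX × L) = 381 / (0.75 × 0.6 × 100 × 29) = 0.292 in.
Required leg w = t_e / 0.707 = 0.4129 in → use 7/16 in.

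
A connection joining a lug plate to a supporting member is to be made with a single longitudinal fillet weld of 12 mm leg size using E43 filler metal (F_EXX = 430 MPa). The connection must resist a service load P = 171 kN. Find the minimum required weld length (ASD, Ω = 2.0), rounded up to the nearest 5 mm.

Throat t_e = 0.707 × 12 = 8.484 mm.
r_n/Ω = (0.6 × 430 × 8.484) / 2.0 = 1094 N/mm = 1.094 kN/mm.
L_req = P / (r_n/Ω) = 171 / 1.094 = 156.2 mm total.
Round up → use L = 160 mm.

L = 160 mm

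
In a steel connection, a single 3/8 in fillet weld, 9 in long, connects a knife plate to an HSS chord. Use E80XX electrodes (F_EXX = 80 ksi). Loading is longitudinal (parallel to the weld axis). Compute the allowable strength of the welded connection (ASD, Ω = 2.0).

Effective throat t_e = 0.707 × 0.375 = 0.2651 in.
Total length L = 9 in; A_we = 0.2651 × 9 = 2.386 in².
F_nw = 0.6 F_EXX = 0.6 × 80 = 48 ksi.
R_n = 48 × 2.386 = 114.5 kips; R_n/Ω = 114.5/2.0 = 57.27 kips.

R_n/Ω ≈ 57.3 kips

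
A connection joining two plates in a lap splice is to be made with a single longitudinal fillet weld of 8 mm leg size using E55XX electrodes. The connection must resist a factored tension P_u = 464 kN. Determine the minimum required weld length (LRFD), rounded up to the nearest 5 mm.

L = 335 mm

E55XX → F_EXX = 550 MPa.
Throat t_e = 0.707 × 8 = 5.656 mm.
φr_n = 0.75 × 0.6 × 550 × 5.656 × 10⁻³ = 1.4 kN/mm.
L_req = P_u / φr_n = 464 / 1.4 = 331.5 mm total.
Round up → use L = 335 mm.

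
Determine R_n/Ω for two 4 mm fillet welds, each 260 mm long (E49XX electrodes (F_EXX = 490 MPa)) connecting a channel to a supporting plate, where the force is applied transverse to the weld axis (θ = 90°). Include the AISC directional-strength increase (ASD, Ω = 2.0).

t_e = 0.707 × 4 = 2.828 mm; A_we = 2.828 × 520 = 1471 mm².
Directional factor: 1.0 + 0.5 sin^1.5(90°) = 1.5.
F_nw = 0.6 × 490 × 1.5 = 441 MPa.
R_n/Ω = (441 × 1471) / 2.0 × 10⁻³ = 324.3 kN.

R_n/Ω ≈ 324 kN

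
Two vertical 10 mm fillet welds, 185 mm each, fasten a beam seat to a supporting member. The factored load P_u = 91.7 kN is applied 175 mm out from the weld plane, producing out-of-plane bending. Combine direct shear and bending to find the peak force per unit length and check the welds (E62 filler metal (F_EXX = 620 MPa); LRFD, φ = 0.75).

f_max ≈ 1430 N/mm; adequate

L_w = 2 × 185 = 370 mm; section modulus (unit throat) S = 2 × L²/6 = 11410 mm².
Direct shear f_v = P/L_w = 91.7×10³/370 = 247.8 N/mm.
Moment M = P × e = 91.7×10³ × 175 = 16048000 N·mm; bending f_b = M/S = 1407 N/mm.
f_max = √(f_v² + f_b²) = √(247.8² + 1407²) = 1428 N/mm.
φr_n = 0.75 × 0.6 × 620 × (0.707 × 10) = 1973 N/mm → adequate.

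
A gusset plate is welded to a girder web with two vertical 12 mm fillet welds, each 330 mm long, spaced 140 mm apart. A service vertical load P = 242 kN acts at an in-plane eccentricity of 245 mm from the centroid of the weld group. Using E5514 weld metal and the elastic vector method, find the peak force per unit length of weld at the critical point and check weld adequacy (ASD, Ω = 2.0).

E55XX → F_EXX = 550 MPa.
Total weld length L_w = 660 mm. Treat welds as unit-width lines.
Polar moment about centroid: J = 2[d³/12 + d(b/2)²] = 2[330³/12 + 330×70²] = 9224000 mm³.
Direct shear f_v = P/L_w = 242×10³ / 660 = 366.7 N/mm (vertical).
Torsion M = P·e = 242×10³ × 245 = 59290000 N·mm.
Critical point at (x, y) = (70, 165) from centroid. f_tx = M·y/J = 1061 N/mm; f_ty = M·x/J = 450 N/mm.
Resultant f_max = √[f_tx² + (f_v + f_ty)²] = √[1061² + (366.7 + 450)²] = 1339 N/mm.
Capacity per unit length: r_n/Ω = (1/2.0) × 0.6 × 550 × (0.707 × 12) = 1400 N/mm.
1339 ≤ 1400 → adequate.

f_max ≈ 1340 N/mm; adequate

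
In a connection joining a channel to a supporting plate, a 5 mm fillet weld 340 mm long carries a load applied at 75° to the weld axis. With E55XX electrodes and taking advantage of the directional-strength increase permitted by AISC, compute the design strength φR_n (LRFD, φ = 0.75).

E55XX → F_EXX = 550 MPa.
t_e = 0.707 × 5 = 3.535 mm; A_we = 3.535 × 340 = 1202 mm².
Directional factor: 1.0 + 0.5 sin^1.5(75°) = 1.475.
F_nw = 0.6 × 550 × 1.475 = 486.6 MPa.
φR_n = 0.75 × 486.6 × 1202 × 10⁻³ = 438.7 kN.

φR_n ≈ 439 kN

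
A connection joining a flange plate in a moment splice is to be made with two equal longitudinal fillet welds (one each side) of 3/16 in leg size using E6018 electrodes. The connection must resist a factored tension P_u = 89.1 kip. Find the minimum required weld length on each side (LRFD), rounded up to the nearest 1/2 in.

E60XX → F_EXX = 60 ksi.
Throat t_e = 0.707 × 0.1875 = 0.1326 in.
φr_n = 0.75 × 0.6 × 60 × 0.1326 = 3.579 kip/in.
L_req = P_u / φr_n = 89.1 / 3.579 = 24.89 in total.
Per side: 24.89 / 2 = 12.45 in.
Round up → use L = 12.5 in on each side.

L = 12.5 in on each side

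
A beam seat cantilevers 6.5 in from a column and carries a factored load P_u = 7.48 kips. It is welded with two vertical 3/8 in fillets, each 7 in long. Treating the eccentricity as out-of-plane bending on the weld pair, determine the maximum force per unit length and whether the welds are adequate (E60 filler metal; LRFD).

E60XX → F_EXX = 60 ksi.
L_w = 2 × 7 = 14 in; section modulus (unit throat) S = 2 × L²/6 = 16.33 in².
Direct shear f_v = P/L_w = 7.48/14 = 0.5343 kip/in.
Moment M = P × e = 7.48 × 6.5 = 48.62 kip·in; bending f_b = M/S = 2.977 kip/in.
f_max = √(f_v² + f_b²) = √(0.5343² + 2.977²) = 3.024 kip/in.
φr_n = 0.75 × 0.6 × 60 × (0.707 × 0.375) = 7.158 kip/in → adequate.

f_max ≈ 3.02 kip/in; adequate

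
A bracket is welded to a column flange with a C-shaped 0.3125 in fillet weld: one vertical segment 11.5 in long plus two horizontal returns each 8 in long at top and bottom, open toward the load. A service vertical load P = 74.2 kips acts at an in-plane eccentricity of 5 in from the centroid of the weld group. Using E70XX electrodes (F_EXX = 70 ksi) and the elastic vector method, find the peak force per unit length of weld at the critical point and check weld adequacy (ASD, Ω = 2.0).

Total weld length L_w = 27.5 in. Treat welds as unit-width lines.
Centroid: x̄ = 2×8×4 / 27.5 = 2.327 in from the vertical weld.
Polar moment about centroid: J = I_x + I_y = [11.5³/12 + 2×8×5.75²] + [11.5×2.327² + 2(8³/12 + 8×1.673²)] = 848.1 in³.
Direct shear f_v = P/L_w = 74.2 / 27.5 = 2.698 kip/in (vertical).
Torsion M = P·e = 74.2 × 5 = 371 kip·in.
Critical point at (x, y) = (5.673, 5.75) from centroid. f_tx = M·y/J = 2.515 kip/in; f_ty = M·x/J = 2.481 kip/in.
Resultant f_max = √[f_tx² + (f_v + f_ty)²] = √[2.515² + (2.698 + 2.481)²] = 5.758 kip/in.
Capacity per unit length: r_n/Ω = (1/2.0) × 0.6 × 70 × (0.707 × 0.3125) = 4.64 kip/in.
5.758 > 4.64 → NOT adequate.

f_max ≈ 5.76 kip/in; NOT adequate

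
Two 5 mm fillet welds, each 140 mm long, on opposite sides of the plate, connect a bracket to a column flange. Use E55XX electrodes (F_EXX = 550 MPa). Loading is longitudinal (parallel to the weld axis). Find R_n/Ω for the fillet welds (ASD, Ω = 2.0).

Effective throat t_e = 0.707 × 5 = 3.535 mm.
Total length L = 280 mm; A_we = 3.535 × 280 = 989.8 mm².
F_nw = 0.6 F_EXX = 0.6 × 550 = 330 MPa.
R_n = 330 × 989.8 × 10⁻³ = 326.6 kN; R_n/Ω = 326.6/2.0 = 163.3 kN.

R_n/Ω ≈ 163 kN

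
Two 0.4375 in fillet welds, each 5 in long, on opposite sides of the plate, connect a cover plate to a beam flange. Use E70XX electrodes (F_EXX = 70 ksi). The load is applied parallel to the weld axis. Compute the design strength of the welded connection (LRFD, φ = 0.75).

φR_n ≈ 97.4 kips

Effective throat t_e = 0.707 × 0.4375 = 0.3093 in.
Total length L = 10 in; A_we = 0.3093 × 10 = 3.093 in².
F_nw = 0.6 F_EXX = 0.6 × 70 = 42 ksi.
φR_n = 0.75 × 42 × 3.093 = 97.43 kips.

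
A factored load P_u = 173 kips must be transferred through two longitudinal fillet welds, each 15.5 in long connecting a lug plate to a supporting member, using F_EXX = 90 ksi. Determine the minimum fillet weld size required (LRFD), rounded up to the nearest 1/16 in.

Total weld length L = 31 in.
Required throat t_e = P_u / (φ × 0.6 F_EXX × L) = 173 / (0.75 × 0.6 × 90 × 31) = 0.1378 in.
Required leg w = t_e / 0.707 = 0.1949 in → use 1/4 in.

w = 1/4 in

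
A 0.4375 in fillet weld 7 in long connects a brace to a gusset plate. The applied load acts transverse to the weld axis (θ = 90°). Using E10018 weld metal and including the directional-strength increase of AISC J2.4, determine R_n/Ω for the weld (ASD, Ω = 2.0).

R_n/Ω ≈ 97.4 kips

E100XX → F_EXX = 100 ksi.
t_e = 0.707 × 0.4375 = 0.3093 in; A_we = 0.3093 × 7 = 2.165 in².
Directional factor: 1.0 + 0.5 sin^1.5(90°) = 1.5.
F_nw = 0.6 × 100 × 1.5 = 90 ksi.
R_n/Ω = (90 × 2.165) / 2.0 = 97.43 kips.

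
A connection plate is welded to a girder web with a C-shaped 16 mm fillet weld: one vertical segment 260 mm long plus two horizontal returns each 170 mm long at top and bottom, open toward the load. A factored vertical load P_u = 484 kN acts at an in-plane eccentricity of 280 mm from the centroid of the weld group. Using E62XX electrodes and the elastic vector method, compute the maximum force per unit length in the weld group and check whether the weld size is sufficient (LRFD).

f_max ≈ 3260 N/mm; NOT adequate

E62XX → F_EXX = 620 MPa.
Total weld length L_w = 600 mm. Treat welds as unit-width lines.
Centroid: x̄ = 2×170×85 / 600 = 48.17 mm from the vertical weld.
Polar moment about centroid: J = I_x + I_y = [260³/12 + 2×170×130²] + [260×48.17² + 2(170³/12 + 170×36.83²)] = 9094000 mm³.
Direct shear f_v = P/L_w = 484×10³ / 600 = 806.7 N/mm (vertical).
Torsion M = P·e = 484×10³ × 280 = 135520000 N·mm.
Critical point at (x, y) = (121.8, 130) from centroid. f_tx = M·y/J = 1937 N/mm; f_ty = M·x/J = 1816 N/mm.
Resultant f_max = √[f_tx² + (f_v + f_ty)²] = √[1937² + (806.7 + 1816)²] = 3260 N/mm.
Capacity per unit length: φr_n = 0.75 × 0.6 × 620 × (0.707 × 16) = 3156 N/mm.
3260 > 3156 → NOT adequate.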